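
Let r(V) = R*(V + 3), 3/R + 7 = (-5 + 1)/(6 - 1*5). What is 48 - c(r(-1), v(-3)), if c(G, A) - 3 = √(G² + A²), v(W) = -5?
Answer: 45 - √3061/11 ≈ 39.970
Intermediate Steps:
R = -3/11 (R = 3/(-7 + (-5 + 1)/(6 - 1*5)) = 3/(-7 - 4/(6 - 5)) = 3/(-7 - 4/1) = 3/(-7 - 4*1) = 3/(-7 - 4) = 3/(-11) = 3*(-1/11) = -3/11 ≈ -0.27273)
r(V) = -9/11 - 3*V/11 (r(V) = -3*(V + 3)/11 = -3*(3 + V)/11 = -9/11 - 3*V/11)
c(G, A) = 3 + √(A² + G²) (c(G, A) = 3 + √(G² + A²) = 3 + √(A² + G²))
48 - c(r(-1), v(-3)) = 48 - (3 + √((-5)² + (-9/11 - 3/11*(-1))²)) = 48 - (3 + √(25 + (-9/11 + 3/11)²)) = 48 - (3 + √(25 + (-6/11)²)) = 48 - (3 + √(25 + 36/121)) = 48 - (3 + √(3061/121)) = 48 - (3 + √3061/11) = 48 + (-3 - √3061/11) = 45 - √3061/11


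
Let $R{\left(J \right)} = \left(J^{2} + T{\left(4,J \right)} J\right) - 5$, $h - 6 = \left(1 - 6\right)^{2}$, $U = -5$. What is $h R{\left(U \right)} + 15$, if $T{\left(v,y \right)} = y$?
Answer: $1410$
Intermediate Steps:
$h = 31$ ($h = 6 + \left(1 - 6\right)^{2} = 6 + \left(-5\right)^{2} = 6 + 25 = 31$)
$R{\left(J \right)} = -5 + 2 J^{2}$ ($R{\left(J \right)} = \left(J^{2} + J J\right) - 5 = \left(J^{2} + J^{2}\right) - 5 = 2 J^{2} - 5 = -5 + 2 J^{2}$)
$h R{\left(U \right)} + 15 = 31 \left(-5 + 2 \left(-5\right)^{2}\right) + 15 = 31 \left(-5 + 2 \cdot 25\right) + 15 = 31 \left(-5 + 50\right) + 15 = 31 \cdot 45 + 15 = 1395 + 15 = 1410$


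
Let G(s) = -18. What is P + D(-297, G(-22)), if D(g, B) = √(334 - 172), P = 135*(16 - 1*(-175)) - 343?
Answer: 25442 + 9*√2 ≈ 25455.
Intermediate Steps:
P = 25442 (P = 135*(16 + 175) - 343 = 135*191 - 343 = 25785 - 343 = 25442)
D(g, B) = 9*√2 (D(g, B) = √162 = 9*√2)
P + D(-297, G(-22)) = 25442 + 9*√2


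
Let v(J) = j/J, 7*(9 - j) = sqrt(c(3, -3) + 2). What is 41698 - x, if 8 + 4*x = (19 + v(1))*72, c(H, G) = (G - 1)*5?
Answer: 41196 + 54*I*sqrt(2)/7 ≈ 41196.0 + 10.91*I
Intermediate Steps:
c(H, G) = -5 + 5*G (c(H, G) = (-1 + G)*5 = -5 + 5*G)
j = 9 - 3*I*sqrt(2)/7 (j = 9 - sqrt((-5 + 5*(-3)) + 2)/7 = 9 - sqrt((-5 - 15) + 2)/7 = 9 - sqrt(-20 + 2)/7 = 9 - 3*I*sqrt(2)/7 ≈ 9.0 - 0.60609*I)
v(J) = (9 - 3*I*sqrt(2)/7)/J
x = 502 - 54*I*sqrt(2)/7 (x = -2 + ((19 + (3/7)*(21 - I*sqrt(2))/1)*72)/4 = -2 + ((19 + (3/7)*1*(21 - I*sqrt(2)))*72)/4 = -2 + ((19 + (9 - 3*I*sqrt(2)/7))*72)/4 = -2 + ((28 - 3*I*sqrt(2)/7)*72)/4 = -2 + (2016 - 216*I*sqrt(2)/7)/4 = -2 + (504 - 54*I*sqrt(2)/7) = 502 - 54*I*sqrt(2)/7 ≈ 502.0 - 10.91*I)
41698 - x = 41698 - (502 - 54*I*sqrt(2)/7) = 41698 + (-502 + 54*I*sqrt(2)/7) = 41196 + 54*I*sqrt(2)/7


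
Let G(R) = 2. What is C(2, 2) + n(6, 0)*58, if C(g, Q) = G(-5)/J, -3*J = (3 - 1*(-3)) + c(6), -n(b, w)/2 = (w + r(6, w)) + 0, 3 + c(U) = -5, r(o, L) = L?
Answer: 3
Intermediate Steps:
c(U) = -8 (c(U) = -3 - 5 = -8)
n(b, w) = -4*w (n(b, w) = -2*((w + w) + 0) = -2*(2*w + 0) = -4*w)
J = ⅔ (J = -((3 - 1*(-3)) - 8)/3 = -((3 + 3) - 8)/3 = -(6 - 8)/3 = -⅓*(-2) = ⅔ ≈ 0.66667)
C(g, Q) = 3 (C(g, Q) = 2/(⅔) = 2*(3/2) = 3)
C(2, 2) + n(6, 0)*58 = 3 - 4*0*58 = 3 + 0*58 = 3 + 0 = 3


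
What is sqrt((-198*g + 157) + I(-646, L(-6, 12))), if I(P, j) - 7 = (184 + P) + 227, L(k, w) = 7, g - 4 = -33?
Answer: sqrt(5671) ≈ 75.306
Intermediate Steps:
g = -29 (g = 4 - 33 = -29)
I(P, j) = 418 + P (I(P, j) = 7 + ((184 + P) + 227) = 7 + (411 + P) = 418 + P)
sqrt((-198*g + 157) + I(-646, L(-6, 12))) = sqrt((-198*(-29) + 157) + (418 - 646)) = sqrt((5742 + 157) - 228) = sqrt(5899 - 228) = sqrt(5671)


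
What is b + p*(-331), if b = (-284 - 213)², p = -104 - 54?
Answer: 299307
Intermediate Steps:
p = -158
b = 247009 (b = (-497)² = 247009)
b + p*(-331) = 247009 - 158*(-331) = 247009 + 52298 = 299307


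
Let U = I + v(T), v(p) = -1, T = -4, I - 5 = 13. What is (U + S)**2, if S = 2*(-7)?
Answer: 9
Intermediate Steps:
I = 18 (I = 5 + 13 = 18)
S = -14
U = 17 (U = 18 - 1 = 17)
(U + S)**2 = (17 - 14)**2 = 3**2 = 9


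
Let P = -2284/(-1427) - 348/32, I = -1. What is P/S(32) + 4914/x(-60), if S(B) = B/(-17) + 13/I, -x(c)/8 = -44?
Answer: 84241015/5776496 ≈ 14.583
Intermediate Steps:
x(c) = 352 (x(c) = -8*(-44) = 352)
S(B) = -13 - B/17 (S(B) = B/(-17) + 13/(-1) = B*(-1/17) + 13*(-1) = -B/17 - 13 = -13 - B/17)
P = -105877/11416 (P = -2284*(-1/1427) - 348*1/32 = 2284/1427 - 87/8 = -105877/11416 ≈ -9.2744)
P/S(32) + 4914/x(-60) = -105877/(11416*(-13 - 1/17*32)) + 4914/352 = -105877/(11416*(-13 - 32/17)) + 4914*(1/352) = -105877/(11416*(-253/17)) + 2457/176 = -105877/11416*(-17/253) + 2457/176 = 1799909/2888248 + 2457/176 = 84241015/5776496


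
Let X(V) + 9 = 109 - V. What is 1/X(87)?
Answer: 1/13 ≈ 0.076923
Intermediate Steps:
X(V) = 100 - V (X(V) = -9 + (109 - V) = 100 - V)
1/X(87) = 1/(100 - 1*87) = 1/(100 - 87) = 1/13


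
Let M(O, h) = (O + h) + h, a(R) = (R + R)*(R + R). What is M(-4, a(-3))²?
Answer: 4624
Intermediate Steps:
a(R) = 4*R² (a(R) = (2*R)*(2*R) = 4*R²)
M(O, h) = O + 2*h
M(-4, a(-3))² = (-4 + 2*(4*(-3)²))² = (-4 + 2*(4*9))² = (-4 + 2*36)² = (-4 + 72)² = 68² = 4624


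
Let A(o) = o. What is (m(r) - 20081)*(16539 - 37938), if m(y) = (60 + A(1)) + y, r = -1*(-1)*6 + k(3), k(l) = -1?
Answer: 428300985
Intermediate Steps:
r = 5 (r = -1*(-1)*6 - 1 = 1*6 - 1 = 6 - 1 = 5)
m(y) = 61 + y (m(y) = (60 + 1) + y = 61 + y)
(m(r) - 20081)*(16539 - 37938) = ((61 + 5) - 20081)*(16539 - 37938) = (66 - 20081)*(-21399) = -20015*(-21399) = 428300985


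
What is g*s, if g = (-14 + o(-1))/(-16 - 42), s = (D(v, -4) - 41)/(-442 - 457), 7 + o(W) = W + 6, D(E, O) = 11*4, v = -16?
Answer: -24/26071 ≈ -0.00092056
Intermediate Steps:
D(E, O) = 44
o(W) = -1 + W (o(W) = -7 + (W + 6) = -7 + (6 + W) = -1 + W)
s = -3/899 (s = (44 - 41)/(-442 - 457) = 3/(-899) = 3*(-1/899) = -3/899 ≈ -0.0033370)
g = 8/29 (g = (-14 + (-1 - 1))/(-16 - 42) = (-14 - 2)/(-58) = -16*(-1/58) = 8/29 ≈ 0.27586)
g*s = (8/29)*(-3/899) = -24/26071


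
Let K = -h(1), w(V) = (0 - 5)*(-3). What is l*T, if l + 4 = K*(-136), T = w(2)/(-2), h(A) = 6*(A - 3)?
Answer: 12270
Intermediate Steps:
w(V) = 15 (w(V) = -5*(-3) = 15)
h(A) = -18 + 6*A (h(A) = 6*(-3 + A) = -18 + 6*A)
T = -15/2 (T = 15/(-2) = 15*(-½) = -15/2 ≈ -7.5000)
K = 12 (K = -(-18 + 6*1) = -(-18 + 6) = -1*(-12) = 12)
l = -1636 (l = -4 + 12*(-136) = -4 - 1632 = -1636)
l*T = -1636*(-15/2) = 12270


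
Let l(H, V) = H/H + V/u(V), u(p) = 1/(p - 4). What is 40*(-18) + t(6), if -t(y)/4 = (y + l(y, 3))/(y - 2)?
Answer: -724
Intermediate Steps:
u(p) = 1/(-4 + p)
l(H, V) = 1 + V*(-4 + V) (l(H, V) = H/H + V/(1/(-4 + V)) = 1 + V*(-4 + V))
t(y) = -4 (t(y) = -4*(y + (1 + 3*(-4 + 3)))/(y - 2) = -4*(y + (1 + 3*(-1)))/(-2 + y) = -4*(y + (1 - 3))/(-2 + y) = -4*(y - 2)/(-2 + y) = -4*(-2 + y)/(-2 + y) = -4*1 = -4)
40*(-18) + t(6) = 40*(-18) - 4 = -720 - 4 = -724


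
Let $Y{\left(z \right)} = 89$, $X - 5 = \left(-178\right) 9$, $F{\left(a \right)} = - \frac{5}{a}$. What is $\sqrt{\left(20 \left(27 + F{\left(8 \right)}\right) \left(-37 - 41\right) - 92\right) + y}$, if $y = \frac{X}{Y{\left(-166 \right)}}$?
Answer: $\frac{i \sqrt{326780410}}{89} \approx 203.11 i$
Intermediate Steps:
$X = -1597$ ($X = 5 - 1602 = -1597$)
$y = - \frac{1597}{89} \approx -17.944$
$\sqrt{\left(20 \left(27 + F{\left(8 \right)}\right) \left(-37 - 41\right) - 92\right) + y} = \sqrt{\left(20 \left(27 - \frac{5}{8}\right) \left(-37 - 41\right) - 92\right) - \frac{1597}{89}} = \sqrt{\left(20 \left(27 - \frac{5}{8}\right) \left(-78\right) - 92\right) - \frac{1597}{89}} = \sqrt{\left(20 \cdot \frac{211}{8} \left(-78\right) - 92\right) - \frac{1597}{89}} = \sqrt{\left(20 \left(- \frac{8229}{4}\right) - 92\right) - \frac{1597}{89}} = \sqrt{\left(-41145 - 92\right) - \frac{1597}{89}} = \sqrt{-41237 - \frac{1597}{89}} = \sqrt{- \frac{3671690}{89}} = \frac{i \sqrt{326780410}}{89}$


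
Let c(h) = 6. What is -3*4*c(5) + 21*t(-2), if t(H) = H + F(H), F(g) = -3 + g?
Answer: -219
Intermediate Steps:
t(H) = -3 + 2*H (t(H) = H + (-3 + H) = -3 + 2*H)
-3*4*c(5) + 21*t(-2) = -3*4*6 + 21*(-3 + 2*(-2)) = -12*6 + 21*(-3 - 4) = -1*72 + 21*(-7) = -72 - 147 = -219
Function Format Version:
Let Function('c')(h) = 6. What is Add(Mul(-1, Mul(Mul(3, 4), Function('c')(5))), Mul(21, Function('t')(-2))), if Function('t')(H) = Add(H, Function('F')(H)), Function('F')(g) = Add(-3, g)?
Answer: -219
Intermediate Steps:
Function('t')(H) = Add(-3, Mul(2, H)) (Function('t')(H) = Add(H, Add(-3, H)) = Add(-3, Mul(2, H)))
Add(Mul(-1, Mul(Mul(3, 4), Function('c')(5))), Mul(21, Function('t')(-2))) = Add(Mul(-1, Mul(Mul(3, 4), 6)), Mul(21, Add(-3, Mul(2, -2)))) = Add(Mul(-1, Mul(12, 6)), Mul(21, Add(-3, -4))) = Add(Mul(-1, 72), Mul(21, -7)) = Add(-72, -147) = -219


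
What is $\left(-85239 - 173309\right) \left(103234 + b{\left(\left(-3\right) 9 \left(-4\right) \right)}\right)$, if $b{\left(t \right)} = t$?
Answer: $-26718867416$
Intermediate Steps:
$\left(-85239 - 173309\right) \left(103234 + b{\left(\left(-3\right) 9 \left(-4\right) \right)}\right) = \left(-85239 - 173309\right) \left(103234 + \left(-3\right) 9 \left(-4\right)\right) = - 258548 \left(103234 - -108\right) = - 258548 \left(103234 + 108\right) = \left(-258548\right) 103342 = -26718867416$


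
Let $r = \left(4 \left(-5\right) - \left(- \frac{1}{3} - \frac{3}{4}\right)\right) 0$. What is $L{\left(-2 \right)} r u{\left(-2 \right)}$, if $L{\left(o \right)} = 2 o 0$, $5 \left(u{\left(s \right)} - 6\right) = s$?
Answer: $0$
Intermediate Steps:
$u{\left(s \right)} = 6 + \frac{s}{5}$
$L{\left(o \right)} = 0$
$r = 0$ ($r = \left(-20 - - \frac{13}{12}\right) 0 = \left(-20 + \left(\frac{1}{3} + \frac{3}{4}\right)\right) 0 = \left(-20 + \frac{13}{12}\right) 0 = \left(- \frac{227}{12}\right) 0 = 0$)
$L{\left(-2 \right)} r u{\left(-2 \right)} = 0 \cdot 0 \left(6 + \frac{1}{5} \left(-2\right)\right) = 0 \left(6 - \frac{2}{5}\right) = 0 \cdot \frac{28}{5} = 0$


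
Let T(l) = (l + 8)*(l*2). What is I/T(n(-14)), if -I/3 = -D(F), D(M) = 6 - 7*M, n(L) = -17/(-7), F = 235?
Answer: -240933/2482 ≈ -97.072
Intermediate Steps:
n(L) = 17/7 (n(L) = -17*(-1/7) = 17/7)
T(l) = 2*l*(8 + l) (T(l) = (8 + l)*(2*l) = 2*l*(8 + l))
I = -4917 (I = -(-3)*(6 - 7*235) = -(-3)*(6 - 1645) = -(-3)*(-1639) = -3*1639 = -4917)
I/T(n(-14)) = -4917*7/(34*(8 + 17/7)) = -4917/(2*(17/7)*(73/7)) = -4917/2482/49 = -4917*49/2482 = -240933/2482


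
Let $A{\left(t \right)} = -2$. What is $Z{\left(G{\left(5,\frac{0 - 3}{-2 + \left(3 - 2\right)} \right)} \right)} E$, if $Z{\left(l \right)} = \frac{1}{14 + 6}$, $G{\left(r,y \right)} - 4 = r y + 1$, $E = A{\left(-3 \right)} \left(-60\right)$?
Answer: $6$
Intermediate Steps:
$E = 120$ ($E = \left(-2\right) \left(-60\right) = 120$)
$G{\left(r,y \right)} = 5 + r y$ ($G{\left(r,y \right)} = 4 + \left(r y + 1\right) = 4 + \left(1 + r y\right) = 5 + r y$)
$Z{\left(l \right)} = \frac{1}{20}$
$Z{\left(G{\left(5,\frac{0 - 3}{-2 + \left(3 - 2\right)} \right)} \right)} E = \frac{1}{20} \cdot 120 = 6$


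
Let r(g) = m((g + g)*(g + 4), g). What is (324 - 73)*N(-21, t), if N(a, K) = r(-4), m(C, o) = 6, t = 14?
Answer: 1506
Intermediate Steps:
r(g) = 6
N(a, K) = 6
(324 - 73)*N(-21, t) = (324 - 73)*6 = 251*6 = 1506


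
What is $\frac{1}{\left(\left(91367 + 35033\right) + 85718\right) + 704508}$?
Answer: $\frac{1}{916626} \approx 1.091 \cdot 10^{-6}$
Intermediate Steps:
$\frac{1}{\left(\left(91367 + 35033\right) + 85718\right) + 704508} = \frac{1}{\left(126400 + 85718\right) + 704508} = \frac{1}{212118 + 704508} = \frac{1}{916626}$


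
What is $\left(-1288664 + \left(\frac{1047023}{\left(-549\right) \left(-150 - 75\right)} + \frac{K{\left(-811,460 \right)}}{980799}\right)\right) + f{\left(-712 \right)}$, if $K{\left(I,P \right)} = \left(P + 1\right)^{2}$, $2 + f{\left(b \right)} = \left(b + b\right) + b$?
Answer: $- \frac{52127911715185016}{40384398825} \approx -1.2908 \cdot 10^{6}$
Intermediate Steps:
$f{\left(b \right)} = -2 + 3 b$ ($f{\left(b \right)} = -2 + \left(\left(b + b\right) + b\right) = -2 + \left(2 b + b\right) = -2 + 3 b$)
$K{\left(I,P \right)} = \left(1 + P\right)^{2}$
$\left(-1288664 + \left(\frac{1047023}{\left(-549\right) \left(-150 - 75\right)} + \frac{K{\left(-811,460 \right)}}{980799}\right)\right) + f{\left(-712 \right)} = \left(-1288664 + \left(\frac{1047023}{\left(-549\right) \left(-150 - 75\right)} + \frac{\left(1 + 460\right)^{2}}{980799}\right)\right) + \left(-2 + 3 \left(-712\right)\right) = \left(-1288664 + \left(\frac{1047023}{\left(-549\right) \left(-225\right)} + 461^{2} \cdot \frac{1}{980799}\right)\right) - 2138 = \left(-1288664 + \left(\frac{1047023}{123525} + 212521 \cdot \frac{1}{980799}\right)\right) - 2138 = \left(-1288664 + \left(1047023 \cdot \frac{1}{123525} + \frac{212521}{980799}\right)\right) - 2138 = \left(-1288664 + \left(\frac{1047023}{123525} + \frac{212521}{980799}\right)\right) - 2138 = \left(-1288664 + \frac{351056922634}{40384398825}\right) - 2138 = - \frac{52041569870497166}{40384398825} - 2138 = - \frac{52127911715185016}{40384398825}$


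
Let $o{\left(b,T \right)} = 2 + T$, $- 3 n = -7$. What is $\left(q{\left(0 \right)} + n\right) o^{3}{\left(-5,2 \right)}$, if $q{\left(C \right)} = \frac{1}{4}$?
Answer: $\frac{496}{3} \approx 165.33$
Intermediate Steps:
$n = \frac{7}{3}$ ($n = \left(- \frac{1}{3}\right) \left(-7\right) = \frac{7}{3} \approx 2.3333$)
$q{\left(C \right)} = \frac{1}{4}$
$\left(q{\left(0 \right)} + n\right) o^{3}{\left(-5,2 \right)} = \left(\frac{1}{4} + \frac{7}{3}\right) \left(2 + 2\right)^{3} = \frac{31 \cdot 4^{3}}{12} = \frac{31}{12} \cdot 64 = \frac{496}{3}$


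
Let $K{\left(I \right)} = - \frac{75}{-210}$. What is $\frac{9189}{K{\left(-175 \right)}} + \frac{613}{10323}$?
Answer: $\frac{1328015723}{51615} \approx 25729.0$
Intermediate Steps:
$K{\left(I \right)} = \frac{5}{14}$ ($K{\left(I \right)} = \left(-75\right) \left(- \frac{1}{210}\right) = \frac{5}{14}$)
$\frac{9189}{K{\left(-175 \right)}} + \frac{613}{10323} = \frac{9189}{\frac{5}{14}} + \frac{613}{10323} = 9189 \cdot \frac{14}{5} + 613 \cdot \frac{1}{10323} = \frac{128646}{5} + \frac{613}{10323} = \frac{1328015723}{51615}$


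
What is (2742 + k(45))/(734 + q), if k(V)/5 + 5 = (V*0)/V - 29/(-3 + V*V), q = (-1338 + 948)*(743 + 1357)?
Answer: -5493629/1654533852 ≈ -0.0033203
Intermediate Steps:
q = -819000 (q = -390*2100 = -819000)
k(V) = -25 - 145/(-3 + V**2) (k(V) = -25 + 5*((V*0)/V - 29/(-3 + V*V)) = -25 + 5*(0/V - 29/(-3 + V**2)) = -25 + 5*(0 - 29/(-3 + V**2)) = -25 + 5*(-29/(-3 + V**2)) = -25 - 145/(-3 + V**2))
(2742 + k(45))/(734 + q) = (2742 + 5*(-14 - 5*45**2)/(-3 + 45**2))/(734 - 819000) = (2742 + 5*(-14 - 5*2025)/(-3 + 2025))/(-818266) = (2742 + 5*(-14 - 10125)/2022)*(-1/818266) = (2742 + 5*(1/2022)*(-10139))*(-1/818266) = (2742 - 50695/2022)*(-1/818266) = (5493629/2022)*(-1/818266) = -5493629/1654533852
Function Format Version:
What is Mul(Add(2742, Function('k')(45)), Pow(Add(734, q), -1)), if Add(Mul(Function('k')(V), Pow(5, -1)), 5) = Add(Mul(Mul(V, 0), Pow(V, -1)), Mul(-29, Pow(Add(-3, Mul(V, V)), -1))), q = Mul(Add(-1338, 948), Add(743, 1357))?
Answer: Rational(-5493629, 1654533852) ≈ -0.0033203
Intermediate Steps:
q = -819000 (q = Mul(-390, 2100) = -819000)
Function('k')(V) = Add(-25, Mul(-145, Pow(Add(-3, Pow(V, 2)), -1))) (Function('k')(V) = Add(-25, Mul(5, Add(Mul(Mul(V, 0), Pow(V, -1)), Mul(-29, Pow(Add(-3, Mul(V, V)), -1))))) = Add(-25, Mul(5, Add(Mul(0, Pow(V, -1)), Mul(-29, Pow(Add(-3, Pow(V, 2)), -1))))) = Add(-25, Mul(5, Add(0, Mul(-29, Pow(Add(-3, Pow(V, 2)), -1))))) = Add(-25, Mul(5, Mul(-29, Pow(Add(-3, Pow(V, 2)), -1)))) = Add(-25, Mul(-145, Pow(Add(-3, Pow(V, 2)), -1))))
Mul(Add(2742, Function('k')(45)), Pow(Add(734, q), -1)) = Mul(Add(2742, Mul(5, Pow(Add(-3, Pow(45, 2)), -1), Add(-14, Mul(-5, Pow(45, 2))))), Pow(Add(734, -819000), -1)) = Mul(Add(2742, Mul(5, Pow(Add(-3, 2025), -1), Add(-14, Mul(-5, 2025)))), Pow(-818266, -1)) = Mul(Add(2742, Mul(5, Pow(2022, -1), Add(-14, -10125))), Rational(-1, 818266)) = Mul(Add(2742, Mul(5, Rational(1, 2022), -10139)), Rational(-1, 818266)) = Mul(Add(2742, Rational(-50695, 2022)), Rational(-1, 818266)) = Mul(Rational(5493629, 2022), Rational(-1, 818266)) = Rational(-5493629, 1654533852)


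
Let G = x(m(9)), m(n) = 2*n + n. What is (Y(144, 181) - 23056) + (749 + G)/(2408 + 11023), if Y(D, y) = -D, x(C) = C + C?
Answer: -28327127/1221 ≈ -23200.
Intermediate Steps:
m(n) = 3*n
x(C) = 2*C
G = 54 (G = 2*(3*9) = 2*27 = 54)
(Y(144, 181) - 23056) + (749 + G)/(2408 + 11023) = (-1*144 - 23056) + (749 + 54)/(2408 + 11023) = (-144 - 23056) + 803/13431 = -23200 + 803*(1/13431) = -23200 + 73/1221 = -28327127/1221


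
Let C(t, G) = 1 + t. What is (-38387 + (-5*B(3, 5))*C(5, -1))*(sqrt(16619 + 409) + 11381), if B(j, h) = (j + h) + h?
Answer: -441321037 - 232662*sqrt(473) ≈ -4.4638e+8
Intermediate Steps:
B(j, h) = j + 2*h (B(j, h) = (h + j) + h = j + 2*h)
(-38387 + (-5*B(3, 5))*C(5, -1))*(sqrt(16619 + 409) + 11381) = (-38387 + (-5*(3 + 2*5))*(1 + 5))*(sqrt(16619 + 409) + 11381) = (-38387 - 5*(3 + 10)*6)*(sqrt(17028) + 11381) = (-38387 - 5*13*6)*(6*sqrt(473) + 11381) = (-38387 - 65*6)*(11381 + 6*sqrt(473)) = (-38387 - 390)*(11381 + 6*sqrt(473)) = -38777*(11381 + 6*sqrt(473)) = -441321037 - 232662*sqrt(473)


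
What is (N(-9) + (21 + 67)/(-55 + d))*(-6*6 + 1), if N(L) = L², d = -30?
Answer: -47579/17 ≈ -2798.8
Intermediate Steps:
(N(-9) + (21 + 67)/(-55 + d))*(-6*6 + 1) = ((-9)² + (21 + 67)/(-55 - 30))*(-6*6 + 1) = (81 + 88/(-85))*(-36 + 1) = (81 + 88*(-1/85))*(-35) = (81 - 88/85)*(-35) = (6797/85)*(-35) = -47579/17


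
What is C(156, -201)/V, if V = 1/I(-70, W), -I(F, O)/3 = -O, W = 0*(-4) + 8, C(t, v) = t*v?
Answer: -752544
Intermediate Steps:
W = 8 (W = 0 + 8 = 8)
I(F, O) = 3*O (I(F, O) = -(-3)*O = 3*O)
V = 1/24 (V = 1/(3*8) = 1/24 ≈ 0.041667)
C(156, -201)/V = (156*(-201))/(1/24) = -31356*24 = -752544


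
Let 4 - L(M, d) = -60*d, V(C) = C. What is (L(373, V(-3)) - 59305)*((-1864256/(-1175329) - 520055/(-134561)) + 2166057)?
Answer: -433540860466262378112/3364966927 ≈ -1.2884e+11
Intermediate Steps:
L(M, d) = 4 + 60*d (L(M, d) = 4 - (-30)*2*d = 4 - (-60)*d = 4 + 60*d)
(L(373, V(-3)) - 59305)*((-1864256/(-1175329) - 520055/(-134561)) + 2166057) = ((4 + 60*(-3)) - 59305)*((-1864256/(-1175329) - 520055/(-134561)) + 2166057) = ((4 - 180) - 59305)*((-1864256*(-1/1175329) - 520055*(-1/134561)) + 2166057) = (-176 - 59305)*((1864256/1175329 + 11065/2863) + 2166057) = -59481*(18342380313/3364966927 + 2166057) = -59481*7288728509377152/3364966927 = -433540860466262378112/3364966927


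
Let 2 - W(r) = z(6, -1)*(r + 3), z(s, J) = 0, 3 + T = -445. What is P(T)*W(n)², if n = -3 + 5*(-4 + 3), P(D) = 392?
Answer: 1568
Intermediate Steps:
T = -448 (T = -3 - 445 = -448)
n = -8 (n = -3 + 5*(-1) = -3 - 5 = -8)
W(r) = 2 (W(r) = 2 - 0*(r + 3) = 2 - 0*(3 + r) = 2 - 1*0 = 2 + 0 = 2)
P(T)*W(n)² = 392*2² = 392*4 = 1568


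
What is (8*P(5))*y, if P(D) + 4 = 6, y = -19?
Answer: -304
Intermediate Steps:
P(D) = 2 (P(D) = -4 + 6 = 2)
(8*P(5))*y = (8*2)*(-19) = 16*(-19) = -304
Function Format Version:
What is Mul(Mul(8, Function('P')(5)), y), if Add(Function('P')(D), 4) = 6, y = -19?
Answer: -304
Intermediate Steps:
Function('P')(D) = 2 (Function('P')(D) = Add(-4, 6) = 2)
Mul(Mul(8, Function('P')(5)), y) = Mul(Mul(8, 2), -19) = Mul(16, -19) = -304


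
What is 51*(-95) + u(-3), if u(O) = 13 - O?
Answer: -4829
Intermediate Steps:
51*(-95) + u(-3) = 51*(-95) + (13 - 1*(-3)) = -4845 + (13 + 3) = -4845 + 16 = -4829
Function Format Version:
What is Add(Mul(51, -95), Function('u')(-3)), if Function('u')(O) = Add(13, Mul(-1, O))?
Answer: -4829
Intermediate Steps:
Add(Mul(51, -95), Function('u')(-3)) = Add(Mul(51, -95), Add(13, Mul(-1, -3))) = Add(-4845, Add(13, 3)) = Add(-4845, 16) = -4829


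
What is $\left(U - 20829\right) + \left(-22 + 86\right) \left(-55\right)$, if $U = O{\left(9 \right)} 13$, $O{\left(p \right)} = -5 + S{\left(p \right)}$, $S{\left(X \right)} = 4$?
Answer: $-24362$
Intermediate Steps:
$O{\left(p \right)} = -1$ ($O{\left(p \right)} = -5 + 4 = -1$)
$U = -13$ ($U = \left(-1\right) 13 = -13$)
$\left(U - 20829\right) + \left(-22 + 86\right) \left(-55\right) = \left(-13 - 20829\right) + \left(-22 + 86\right) \left(-55\right) = -20842 + 64 \left(-55\right) = -20842 - 3520 = -24362$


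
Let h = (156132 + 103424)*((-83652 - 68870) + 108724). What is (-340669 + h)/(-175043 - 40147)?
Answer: 3789458119/71730 ≈ 52830.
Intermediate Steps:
h = -11368033688 (h = 259556*(-152522 + 108724) = 259556*(-43798) = -11368033688)
(-340669 + h)/(-175043 - 40147) = (-340669 - 11368033688)/(-175043 - 40147) = -11368374357/(-215190) = -11368374357*(-1/215190) = 3789458119/71730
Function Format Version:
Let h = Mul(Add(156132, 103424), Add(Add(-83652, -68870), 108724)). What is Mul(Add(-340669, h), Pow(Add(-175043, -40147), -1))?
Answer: Rational(3789458119, 71730) ≈ 52830.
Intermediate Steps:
h = -11368033688 (h = Mul(259556, Add(-152522, 108724)) = Mul(259556, -43798) = -11368033688)
Mul(Add(-340669, h), Pow(Add(-175043, -40147), -1)) = Mul(Add(-340669, -11368033688), Pow(Add(-175043, -40147), -1)) = Mul(-11368374357, Pow(-215190, -1)) = Mul(-11368374357, Rational(-1, 215190)) = Rational(3789458119, 71730)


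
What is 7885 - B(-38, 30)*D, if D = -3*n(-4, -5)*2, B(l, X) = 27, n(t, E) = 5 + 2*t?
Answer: 7399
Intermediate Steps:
D = 18 (D = -3*(5 + 2*(-4))*2 = -3*(5 - 8)*2 = -3*(-3)*2 = 9*2 = 18)
7885 - B(-38, 30)*D = 7885 - 27*18 = 7885 - 1*486 = 7885 - 486 = 7399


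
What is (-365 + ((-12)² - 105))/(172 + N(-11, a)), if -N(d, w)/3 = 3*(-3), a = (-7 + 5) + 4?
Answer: -326/199 ≈ -1.6382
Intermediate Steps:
a = 2 (a = -2 + 4 = 2)
N(d, w) = 27 (N(d, w) = -9*(-3) = -3*(-9) = 27)
(-365 + ((-12)² - 105))/(172 + N(-11, a)) = (-365 + ((-12)² - 105))/(172 + 27) = (-365 + (144 - 105))/199 = (-365 + 39)*(1/199) = -326*1/199 = -326/199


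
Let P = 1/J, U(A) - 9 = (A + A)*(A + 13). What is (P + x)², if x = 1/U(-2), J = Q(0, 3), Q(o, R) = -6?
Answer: 1681/44100 ≈ 0.038118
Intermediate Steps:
U(A) = 9 + 2*A*(13 + A) (U(A) = 9 + (A + A)*(A + 13) = 9 + (2*A)*(13 + A) = 9 + 2*A*(13 + A))
J = -6
x = -1/35 (x = 1/(9 + 2*(-2)² + 26*(-2)) = 1/(9 + 2*4 - 52) = 1/(9 + 8 - 52) = 1/(-35) = -1/35 ≈ -0.028571)
P = -⅙ (P = 1/(-6) = -⅙ ≈ -0.16667)
(P + x)² = (-⅙ - 1/35)² = (-41/210)² = 1681/44100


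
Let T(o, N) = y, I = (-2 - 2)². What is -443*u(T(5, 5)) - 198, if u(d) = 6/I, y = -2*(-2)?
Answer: -2913/8 ≈ -364.13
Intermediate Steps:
I = 16 (I = (-4)² = 16)
y = 4
T(o, N) = 4
u(d) = 3/8 (u(d) = 6/16 = 6*(1/16) = 3/8)
-443*u(T(5, 5)) - 198 = -443*3/8 - 198 = -1329/8 - 198 = -2913/8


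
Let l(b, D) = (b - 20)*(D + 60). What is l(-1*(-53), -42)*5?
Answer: 2970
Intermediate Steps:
l(b, D) = (-20 + b)*(60 + D)
l(-1*(-53), -42)*5 = (-1200 - 20*(-42) + 60*(-1*(-53)) - (-42)*(-53))*5 = (-1200 + 840 + 60*53 - 42*53)*5 = (-1200 + 840 + 3180 - 2226)*5 = 594*5 = 2970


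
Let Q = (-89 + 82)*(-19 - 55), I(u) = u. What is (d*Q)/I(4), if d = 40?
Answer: 5180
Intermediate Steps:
Q = 518 (Q = -7*(-74) = 518)
(d*Q)/I(4) = (40*518)/4 = 20720*(¼) = 5180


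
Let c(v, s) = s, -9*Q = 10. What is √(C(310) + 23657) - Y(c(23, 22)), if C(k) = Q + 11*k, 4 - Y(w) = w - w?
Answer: -4 + √243593/3 ≈ 160.52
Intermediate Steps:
Q = -10/9 (Q = -⅑*10 = -10/9 ≈ -1.1111)
Y(w) = 4 (Y(w) = 4 - (w - w) = 4 - 1*0 = 4 + 0 = 4)
C(k) = -10/9 + 11*k
√(C(310) + 23657) - Y(c(23, 22)) = √((-10/9 + 11*310) + 23657) - 1*4 = √((-10/9 + 3410) + 23657) - 4 = √(30680/9 + 23657) - 4 = √(243593/9) - 4 = √243593/3 - 4 = -4 + √243593/3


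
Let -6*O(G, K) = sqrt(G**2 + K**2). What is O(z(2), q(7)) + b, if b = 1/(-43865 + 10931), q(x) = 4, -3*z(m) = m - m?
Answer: -7319/10978 ≈ -0.66670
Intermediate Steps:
z(m) = 0 (z(m) = -(m - m)/3 = -1/3*0 = 0)
b = -1/32934 (b = 1/(-32934) = -1/32934 ≈ -3.0364e-5)
O(G, K) = -sqrt(G**2 + K**2)/6
O(z(2), q(7)) + b = -sqrt(0**2 + 4**2)/6 - 1/32934 = -sqrt(0 + 16)/6 - 1/32934 = -sqrt(16)/6 - 1/32934 = -1/6*4 - 1/32934 = -2/3 - 1/32934 = -7319/10978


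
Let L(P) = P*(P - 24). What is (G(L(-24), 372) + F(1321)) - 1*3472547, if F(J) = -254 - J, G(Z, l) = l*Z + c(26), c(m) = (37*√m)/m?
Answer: -3045578 + 37*√26/26 ≈ -3.0456e+6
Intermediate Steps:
c(m) = 37/√m
L(P) = P*(-24 + P)
G(Z, l) = 37*√26/26 + Z*l (G(Z, l) = l*Z + 37/√26 = Z*l + 37*(√26/26) = Z*l + 37*√26/26 = 37*√26/26 + Z*l)
(G(L(-24), 372) + F(1321)) - 1*3472547 = ((37*√26/26 - 24*(-24 - 24)*372) + (-254 - 1*1321)) - 1*3472547 = ((37*√26/26 - 24*(-48)*372) + (-254 - 1321)) - 3472547 = ((37*√26/26 + 1152*372) - 1575) - 3472547 = ((37*√26/26 + 428544) - 1575) - 3472547 = ((428544 + 37*√26/26) - 1575) - 3472547 = (426969 + 37*√26/26) - 3472547 = -3045578 + 37*√26/26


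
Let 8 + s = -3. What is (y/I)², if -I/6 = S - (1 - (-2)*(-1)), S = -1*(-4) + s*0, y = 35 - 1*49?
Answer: 49/225 ≈ 0.21778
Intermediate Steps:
s = -11 (s = -8 - 3 = -11)
y = -14 (y = 35 - 49 = -14)
S = 4 (S = -1*(-4) - 11*0 = 4 + 0 = 4)
I = -30 (I = -6*(4 - (1 - (-2)*(-1))) = -6*(4 - (1 - 1*2)) = -6*(4 - (1 - 2)) = -6*(4 - 1*(-1)) = -6*(4 + 1) = -6*5 = -30)
(y/I)² = (-14/(-30))² = (-14*(-1/30))² = (7/15)² = 49/225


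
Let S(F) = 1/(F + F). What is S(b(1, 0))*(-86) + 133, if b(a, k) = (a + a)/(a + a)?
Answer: 90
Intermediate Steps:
b(a, k) = 1 (b(a, k) = (2*a)/((2*a)) = (2*a)*(1/(2*a)) = 1)
S(F) = 1/(2*F)
S(b(1, 0))*(-86) + 133 = ((1/2)/1)*(-86) + 133 = ((1/2)*1)*(-86) + 133 = (1/2)*(-86) + 133 = -43 + 133 = 90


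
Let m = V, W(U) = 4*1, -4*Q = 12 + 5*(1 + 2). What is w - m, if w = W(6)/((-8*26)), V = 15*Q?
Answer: 1316/13 ≈ 101.23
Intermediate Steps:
Q = -27/4 (Q = -(12 + 5*(1 + 2))/4 = -(12 + 5*3)/4 = -(12 + 15)/4 = -¼*27 = -27/4 ≈ -6.7500)
W(U) = 4
V = -405/4 (V = 15*(-27/4) = -405/4 ≈ -101.25)
m = -405/4 ≈ -101.25
w = -1/52 (w = 4/((-8*26)) = 4/(-208) = 4*(-1/208) = -1/52 ≈ -0.019231)
w - m = -1/52 - 1*(-405/4) = -1/52 + 405/4 = 1316/13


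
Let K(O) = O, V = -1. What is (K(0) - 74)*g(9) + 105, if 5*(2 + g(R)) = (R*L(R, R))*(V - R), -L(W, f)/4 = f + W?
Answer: -95651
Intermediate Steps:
L(W, f) = -4*W - 4*f (L(W, f) = -4*(f + W) = -4*(W + f) = -4*W - 4*f)
g(R) = -2 - 8*R²*(-1 - R)/5 (g(R) = -2 + ((R*(-4*R - 4*R))*(-1 - R))/5 = -2 + ((R*(-8*R))*(-1 - R))/5 = -2 + ((-8*R²)*(-1 - R))/5 = -2 + (-8*R²*(-1 - R))/5 = -2 - 8*R²*(-1 - R)/5)
(K(0) - 74)*g(9) + 105 = (0 - 74)*(-2 + (8/5)*9² + (8/5)*9³) + 105 = -74*(-2 + (8/5)*81 + (8/5)*729) + 105 = -74*(-2 + 648/5 + 5832/5) + 105 = -74*1294 + 105 = -95756 + 105 = -95651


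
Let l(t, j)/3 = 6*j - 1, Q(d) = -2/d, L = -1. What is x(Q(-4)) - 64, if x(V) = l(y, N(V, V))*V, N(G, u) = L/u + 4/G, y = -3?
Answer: -23/2 ≈ -11.500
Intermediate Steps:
N(G, u) = -1/u + 4/G
l(t, j) = -3 + 18*j (l(t, j) = 3*(6*j - 1) = 3*(-1 + 6*j) = -3 + 18*j)
x(V) = V*(-3 + 54/V) (x(V) = (-3 + 18*(-1/V + 4/V))*V = (-3 + 18*(3/V))*V = (-3 + 54/V)*V = V*(-3 + 54/V))
x(Q(-4)) - 64 = (54 - (-6)/(-4)) - 64 = (54 - (-6)*(-1)/4) - 64 = (54 - 3*½) - 64 = (54 - 3/2) - 64 = 105/2 - 64 = -23/2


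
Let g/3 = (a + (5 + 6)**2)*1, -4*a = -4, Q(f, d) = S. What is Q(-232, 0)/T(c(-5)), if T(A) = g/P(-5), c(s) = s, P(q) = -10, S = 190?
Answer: -950/183 ≈ -5.1913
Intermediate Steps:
Q(f, d) = 190
a = 1 (a = -1/4*(-4) = 1)
g = 366 (g = 3*((1 + (5 + 6)**2)*1) = 3*((1 + 11**2)*1) = 3*((1 + 121)*1) = 3*(122*1) = 3*122 = 366)
T(A) = -183/5 (T(A) = 366/(-10) = 366*(-1/10) = -183/5)
Q(-232, 0)/T(c(-5)) = 190/(-183/5) = 190*(-5/183) = -950/183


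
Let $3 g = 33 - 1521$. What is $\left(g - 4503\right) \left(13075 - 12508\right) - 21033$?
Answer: $-2855466$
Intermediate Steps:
$g = -496$ ($g = \frac{33 - 1521}{3} = \frac{1}{3} \left(-1488\right) = -496$)
$\left(g - 4503\right) \left(13075 - 12508\right) - 21033 = \left(-496 - 4503\right) \left(13075 - 12508\right) - 21033 = \left(-4999\right) 567 - 21033 = -2834433 - 21033 = -2855466$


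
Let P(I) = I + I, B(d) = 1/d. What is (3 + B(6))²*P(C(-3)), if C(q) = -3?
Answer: -361/6 ≈ -60.167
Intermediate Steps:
P(I) = 2*I
(3 + B(6))²*P(C(-3)) = (3 + 1/6)²*(2*(-3)) = (3 + ⅙)²*(-6) = (19/6)²*(-6) = (361/36)*(-6) = -361/6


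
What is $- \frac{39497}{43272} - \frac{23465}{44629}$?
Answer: $- \frac{213699161}{148552776} \approx -1.4385$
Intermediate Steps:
$- \frac{39497}{43272} - \frac{23465}{44629} = \left(-39497\right) \frac{1}{43272} - \frac{1805}{3433} = - \frac{39497}{43272} - \frac{1805}{3433} = - \frac{213699161}{148552776}$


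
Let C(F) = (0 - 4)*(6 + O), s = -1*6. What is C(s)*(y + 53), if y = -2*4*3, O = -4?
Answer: -232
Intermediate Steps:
s = -6
C(F) = -8 (C(F) = (0 - 4)*(6 - 4) = -4*2 = -8)
y = -24 (y = -8*3 = -24)
C(s)*(y + 53) = -8*(-24 + 53) = -8*29 = -232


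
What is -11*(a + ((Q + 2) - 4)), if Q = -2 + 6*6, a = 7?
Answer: -429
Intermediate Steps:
Q = 34 (Q = -2 + 36 = 34)
-11*(a + ((Q + 2) - 4)) = -11*(7 + ((34 + 2) - 4)) = -11*(7 + (36 - 4)) = -11*(7 + 32) = -11*39 = -429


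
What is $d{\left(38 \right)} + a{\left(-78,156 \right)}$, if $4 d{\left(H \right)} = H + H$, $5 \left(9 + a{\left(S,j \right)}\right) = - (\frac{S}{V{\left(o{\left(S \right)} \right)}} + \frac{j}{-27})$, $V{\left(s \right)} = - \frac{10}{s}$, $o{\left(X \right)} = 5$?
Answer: $\frac{151}{45} \approx 3.3556$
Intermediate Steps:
$a{\left(S,j \right)} = -9 + \frac{S}{10} + \frac{j}{135}$ ($a{\left(S,j \right)} = -9 + \frac{\left(-1\right) \left(\frac{S}{\left(-10\right) \frac{1}{5}} + \frac{j}{-27}\right)}{5} = -9 + \frac{\left(-1\right) \left(\frac{S}{\left(-10\right) \frac{1}{5}} + j \left(- \frac{1}{27}\right)\right)}{5} = -9 + \frac{\left(-1\right) \left(\frac{S}{-2} - \frac{j}{27}\right)}{5} = -9 + \frac{\left(-1\right) \left(S \left(- \frac{1}{2}\right) - \frac{j}{27}\right)}{5} = -9 + \frac{\left(-1\right) \left(- \frac{S}{2} - \frac{j}{27}\right)}{5} = -9 + \frac{\frac{S}{2} + \frac{j}{27}}{5} = -9 + \left(\frac{S}{10} + \frac{j}{135}\right) = -9 + \frac{S}{10} + \frac{j}{135}$)
$d{\left(H \right)} = \frac{H}{2}$ ($d{\left(H \right)} = \frac{H + H}{4} = \frac{2 H}{4} = \frac{H}{2}$)
$d{\left(38 \right)} + a{\left(-78,156 \right)} = \frac{1}{2} \cdot 38 + \left(-9 + \frac{1}{10} \left(-78\right) + \frac{1}{135} \cdot 156\right) = 19 - \frac{704}{45} = \frac{151}{45}$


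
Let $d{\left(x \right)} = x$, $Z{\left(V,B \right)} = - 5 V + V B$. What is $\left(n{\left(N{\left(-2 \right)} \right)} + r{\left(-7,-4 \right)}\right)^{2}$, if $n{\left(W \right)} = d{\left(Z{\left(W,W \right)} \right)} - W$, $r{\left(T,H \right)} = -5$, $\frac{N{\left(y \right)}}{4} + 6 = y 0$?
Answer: $511225$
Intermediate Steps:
$Z{\left(V,B \right)} = - 5 V + B V$
$N{\left(y \right)} = -24$ ($N{\left(y \right)} = -24 + 4 y 0 = -24 + 4 \cdot 0 = -24 + 0 = -24$)
$n{\left(W \right)} = - W + W \left(-5 + W\right)$ ($n{\left(W \right)} = W \left(-5 + W\right) - W = - W + W \left(-5 + W\right)$)
$\left(n{\left(N{\left(-2 \right)} \right)} + r{\left(-7,-4 \right)}\right)^{2} = \left(- 24 \left(-6 - 24\right) - 5\right)^{2} = \left(\left(-24\right) \left(-30\right) - 5\right)^{2} = \left(720 - 5\right)^{2} = 715^{2} = 511225$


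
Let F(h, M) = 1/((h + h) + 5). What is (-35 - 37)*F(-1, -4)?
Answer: -24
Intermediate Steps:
F(h, M) = 1/(5 + 2*h) (F(h, M) = 1/(2*h + 5) = 1/(5 + 2*h))
(-35 - 37)*F(-1, -4) = (-35 - 37)/(5 + 2*(-1)) = -72/(5 - 2) = -72/3 = -72*⅓ = -24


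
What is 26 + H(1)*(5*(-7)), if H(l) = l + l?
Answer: -44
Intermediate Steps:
H(l) = 2*l
26 + H(1)*(5*(-7)) = 26 + (2*1)*(5*(-7)) = 26 + 2*(-35) = 26 - 70 = -44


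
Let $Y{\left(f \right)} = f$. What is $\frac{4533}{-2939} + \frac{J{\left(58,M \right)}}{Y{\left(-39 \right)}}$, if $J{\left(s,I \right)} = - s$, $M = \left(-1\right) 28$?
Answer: $- \frac{6325}{114621} \approx -0.055182$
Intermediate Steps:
$M = -28$
$\frac{4533}{-2939} + \frac{J{\left(58,M \right)}}{Y{\left(-39 \right)}} = \frac{4533}{-2939} + \frac{\left(-1\right) 58}{-39} = 4533 \left(- \frac{1}{2939}\right) - - \frac{58}{39} = - \frac{4533}{2939} + \frac{58}{39} = - \frac{6325}{114621}$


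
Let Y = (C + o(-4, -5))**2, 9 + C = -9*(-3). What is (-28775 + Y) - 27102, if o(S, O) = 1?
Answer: -55516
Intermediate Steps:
C = 18 (C = -9 - 9*(-3) = -9 + 27 = 18)
Y = 361 (Y = (18 + 1)**2 = 19**2 = 361)
(-28775 + Y) - 27102 = (-28775 + 361) - 27102 = -28414 - 27102 = -55516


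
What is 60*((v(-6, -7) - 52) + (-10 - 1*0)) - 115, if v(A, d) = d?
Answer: -4255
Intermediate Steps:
60*((v(-6, -7) - 52) + (-10 - 1*0)) - 115 = 60*((-7 - 52) + (-10 - 1*0)) - 115 = 60*(-59 + (-10 + 0)) - 115 = 60*(-59 - 10) - 115 = 60*(-69) - 115 = -4140 - 115 = -4255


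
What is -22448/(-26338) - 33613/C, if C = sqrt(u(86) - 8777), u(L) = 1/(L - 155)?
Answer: 11224/13169 + 33613*I*sqrt(41787366)/605614 ≈ 0.8523 + 358.78*I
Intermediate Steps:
u(L) = 1/(-155 + L)
C = I*sqrt(41787366)/69 (C = sqrt(1/(-155 + 86) - 8777) = sqrt(1/(-69) - 8777) = sqrt(-1/69 - 8777) = sqrt(-605614/69) = I*sqrt(41787366)/69 ≈ 93.686*I)
-22448/(-26338) - 33613/C = -22448/(-26338) - 33613*(-I*sqrt(41787366)/605614) = -22448*(-1/26338) - (-33613)*I*sqrt(41787366)/605614 = 11224/13169 + 33613*I*sqrt(41787366)/605614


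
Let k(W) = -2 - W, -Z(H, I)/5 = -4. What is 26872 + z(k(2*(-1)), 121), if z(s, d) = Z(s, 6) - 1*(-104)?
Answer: 26996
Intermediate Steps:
Z(H, I) = 20 (Z(H, I) = -5*(-4) = 20)
z(s, d) = 124 (z(s, d) = 20 - 1*(-104) = 20 + 104 = 124)
26872 + z(k(2*(-1)), 121) = 26872 + 124 = 26996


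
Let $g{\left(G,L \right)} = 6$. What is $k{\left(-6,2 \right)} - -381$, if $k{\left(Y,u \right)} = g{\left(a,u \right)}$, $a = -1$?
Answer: $387$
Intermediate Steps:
$k{\left(Y,u \right)} = 6$
$k{\left(-6,2 \right)} - -381 = 6 - -381 = 6 + 381 = 387$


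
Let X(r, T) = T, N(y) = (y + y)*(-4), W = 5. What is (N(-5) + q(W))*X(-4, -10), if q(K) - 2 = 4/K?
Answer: -428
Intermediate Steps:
N(y) = -8*y (N(y) = (2*y)*(-4) = -8*y)
q(K) = 2 + 4/K
(N(-5) + q(W))*X(-4, -10) = (-8*(-5) + (2 + 4/5))*(-10) = (40 + (2 + 4*(1/5)))*(-10) = (40 + (2 + 4/5))*(-10) = (40 + 14/5)*(-10) = (214/5)*(-10) = -428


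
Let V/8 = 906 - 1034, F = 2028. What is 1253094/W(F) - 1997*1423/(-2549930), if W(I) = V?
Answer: -798098012719/652782080 ≈ -1222.6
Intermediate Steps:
V = -1024 (V = 8*(906 - 1034) = 8*(-128) = -1024)
W(I) = -1024
1253094/W(F) - 1997*1423/(-2549930) = 1253094/(-1024) - 1997*1423/(-2549930) = 1253094*(-1/1024) - 2841731*(-1/2549930) = -626547/512 + 2841731/2549930 = -798098012719/652782080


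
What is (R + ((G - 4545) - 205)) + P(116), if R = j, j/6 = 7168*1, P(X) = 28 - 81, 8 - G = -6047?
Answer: 44260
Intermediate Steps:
G = 6055 (G = 8 - 1*(-6047) = 8 + 6047 = 6055)
P(X) = -53
j = 43008 (j = 6*(7168*1) = 6*7168 = 43008)
R = 43008
(R + ((G - 4545) - 205)) + P(116) = (43008 + ((6055 - 4545) - 205)) - 53 = (43008 + (1510 - 205)) - 53 = (43008 + 1305) - 53 = 44313 - 53 = 44260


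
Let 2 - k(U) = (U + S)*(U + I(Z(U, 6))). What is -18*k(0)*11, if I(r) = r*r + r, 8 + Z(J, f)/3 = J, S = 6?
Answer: 655380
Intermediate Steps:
Z(J, f) = -24 + 3*J
I(r) = r + r² (I(r) = r² + r = r + r²)
k(U) = 2 - (6 + U)*(U + (-24 + 3*U)*(-23 + 3*U)) (k(U) = 2 - (U + 6)*(U + (-24 + 3*U)*(1 + (-24 + 3*U))) = 2 - (6 + U)*(U + (-24 + 3*U)*(-23 + 3*U)))
-18*k(0)*11 = -18*(-3310 - 9*0³ + 86*0² + 288*0)*11 = -18*(-3310 - 9*0 + 86*0 + 0)*11 = -18*(-3310 + 0 + 0 + 0)*11 = -18*(-3310)*11 = 59580*11 = 655380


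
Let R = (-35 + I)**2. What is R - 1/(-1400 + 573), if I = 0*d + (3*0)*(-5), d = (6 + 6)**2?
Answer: 1013076/827 ≈ 1225.0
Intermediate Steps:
d = 144 (d = 12**2 = 144)
I = 0 (I = 0*144 + (3*0)*(-5) = 0 + 0*(-5) = 0 + 0 = 0)
R = 1225 (R = (-35 + 0)**2 = (-35)**2 = 1225)
R - 1/(-1400 + 573) = 1225 - 1/(-1400 + 573) = 1225 - 1/(-827) = 1225 - 1*(-1/827) = 1225 + 1/827 = 1013076/827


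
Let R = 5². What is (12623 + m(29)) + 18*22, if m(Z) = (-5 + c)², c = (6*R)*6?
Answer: 814044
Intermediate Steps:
R = 25
c = 900 (c = (6*25)*6 = 150*6 = 900)
m(Z) = 801025 (m(Z) = (-5 + 900)² = 895² = 801025)
(12623 + m(29)) + 18*22 = (12623 + 801025) + 18*22 = 813648 + 396 = 814044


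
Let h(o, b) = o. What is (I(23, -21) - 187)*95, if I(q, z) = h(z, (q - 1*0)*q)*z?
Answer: 24130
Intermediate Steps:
I(q, z) = z² (I(q, z) = z*z = z²)
(I(23, -21) - 187)*95 = ((-21)² - 187)*95 = (441 - 187)*95 = 254*95 = 24130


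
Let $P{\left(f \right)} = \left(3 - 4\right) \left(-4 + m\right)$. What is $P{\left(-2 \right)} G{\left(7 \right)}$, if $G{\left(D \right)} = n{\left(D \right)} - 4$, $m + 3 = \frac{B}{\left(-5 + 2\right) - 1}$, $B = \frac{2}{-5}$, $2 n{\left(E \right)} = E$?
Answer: $- \frac{69}{20} \approx -3.45$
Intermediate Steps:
$n{\left(E \right)} = \frac{E}{2}$
$B = - \frac{2}{5}$ ($B = 2 \left(- \frac{1}{5}\right) = - \frac{2}{5} \approx -0.4$)
$m = - \frac{29}{10}$ ($m = -3 - \frac{2}{5 \left(\left(-5 + 2\right) - 1\right)} = -3 - \frac{2}{5 \left(-3 - 1\right)} = -3 - \frac{2}{5 \left(-4\right)} = -3 - - \frac{1}{10} = -3 + \frac{1}{10} = - \frac{29}{10} \approx -2.9$)
$P{\left(f \right)} = \frac{69}{10}$ ($P{\left(f \right)} = \left(3 - 4\right) \left(-4 - \frac{29}{10}\right) = \left(-1\right) \left(- \frac{69}{10}\right) = \frac{69}{10}$)
$G{\left(D \right)} = -4 + \frac{D}{2}$ ($G{\left(D \right)} = \frac{D}{2} - 4 = -4 + \frac{D}{2}$)
$P{\left(-2 \right)} G{\left(7 \right)} = \frac{69 \left(-4 + \frac{1}{2} \cdot 7\right)}{10} = \frac{69 \left(-4 + \frac{7}{2}\right)}{10} = \frac{69}{10} \left(- \frac{1}{2}\right) = - \frac{69}{20}$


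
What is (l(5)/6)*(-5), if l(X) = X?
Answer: -25/6 ≈ -4.1667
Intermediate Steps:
(l(5)/6)*(-5) = (5/6)*(-5) = (5*(⅙))*(-5) = (⅚)*(-5) = -25/6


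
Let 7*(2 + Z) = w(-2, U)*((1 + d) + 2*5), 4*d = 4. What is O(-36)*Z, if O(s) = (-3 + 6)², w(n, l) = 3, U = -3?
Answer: 198/7 ≈ 28.286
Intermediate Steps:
d = 1 (d = (¼)*4 = 1)
O(s) = 9 (O(s) = 3² = 9)
Z = 22/7 (Z = -2 + (3*((1 + 1) + 2*5))/7 = -2 + (3*(2 + 10))/7 = -2 + (3*12)/7 = -2 + (⅐)*36 = -2 + 36/7 = 22/7 ≈ 3.1429)
O(-36)*Z = 9*(22/7) = 198/7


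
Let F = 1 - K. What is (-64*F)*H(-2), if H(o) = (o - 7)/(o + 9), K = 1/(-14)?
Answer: 4320/49 ≈ 88.163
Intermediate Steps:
K = -1/14 ≈ -0.071429
H(o) = (-7 + o)/(9 + o)
F = 15/14 (F = 1 - 1*(-1/14) = 1 + 1/14 = 15/14 ≈ 1.0714)
(-64*F)*H(-2) = (-64*15/14)*((-7 - 2)/(9 - 2)) = -480*(-9)/(7*7) = -480*(-9)/49 = -480/7*(-9/7) = 4320/49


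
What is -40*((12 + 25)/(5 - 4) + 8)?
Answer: -1800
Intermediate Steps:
-40*((12 + 25)/(5 - 4) + 8) = -40*(37/1 + 8) = -40*(37*1 + 8) = -40*(37 + 8) = -40*45 = -1800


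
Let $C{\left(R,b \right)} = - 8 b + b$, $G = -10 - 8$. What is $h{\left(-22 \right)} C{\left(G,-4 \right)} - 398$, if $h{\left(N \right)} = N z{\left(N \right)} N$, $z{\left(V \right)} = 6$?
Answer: $80914$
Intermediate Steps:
$G = -18$ ($G = -10 - 8 = -18$)
$C{\left(R,b \right)} = - 7 b$
$h{\left(N \right)} = 6 N^{2}$ ($h{\left(N \right)} = N 6 N = 6 N N = 6 N^{2}$)
$h{\left(-22 \right)} C{\left(G,-4 \right)} - 398 = 6 \left(-22\right)^{2} \left(\left(-7\right) \left(-4\right)\right) - 398 = 6 \cdot 484 \cdot 28 - 398 = 2904 \cdot 28 - 398 = 81312 - 398 = 80914$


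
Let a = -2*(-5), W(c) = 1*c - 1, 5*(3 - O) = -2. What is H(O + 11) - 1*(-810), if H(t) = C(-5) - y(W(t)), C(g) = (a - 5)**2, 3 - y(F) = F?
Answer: 4227/5 ≈ 845.40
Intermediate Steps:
O = 17/5 (O = 3 - 1/5*(-2) = 3 + 2/5 = 17/5 ≈ 3.4000)
W(c) = -1 + c (W(c) = c - 1 = -1 + c)
a = 10
y(F) = 3 - F
C(g) = 25 (C(g) = (10 - 5)**2 = 5**2 = 25)
H(t) = 21 + t (H(t) = 25 - (3 - (-1 + t)) = 25 - (3 + (1 - t)) = 25 - (4 - t) = 25 + (-4 + t) = 21 + t)
H(O + 11) - 1*(-810) = (21 + (17/5 + 11)) - 1*(-810) = (21 + 72/5) + 810 = 177/5 + 810 = 4227/5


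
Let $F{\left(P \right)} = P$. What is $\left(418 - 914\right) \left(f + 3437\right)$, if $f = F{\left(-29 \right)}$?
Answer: $-1690368$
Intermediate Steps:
$f = -29$
$\left(418 - 914\right) \left(f + 3437\right) = \left(418 - 914\right) \left(-29 + 3437\right) = \left(418 - 914\right) 3408 = \left(-496\right) 3408 = -1690368$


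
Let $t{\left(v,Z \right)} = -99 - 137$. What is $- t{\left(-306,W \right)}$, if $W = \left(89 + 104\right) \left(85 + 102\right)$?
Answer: $236$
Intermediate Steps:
$W = 36091$ ($W = 193 \cdot 187 = 36091$)
$t{\left(v,Z \right)} = -236$ ($t{\left(v,Z \right)} = -99 - 137 = -236$)
$- t{\left(-306,W \right)} = \left(-1\right) \left(-236\right) = 236$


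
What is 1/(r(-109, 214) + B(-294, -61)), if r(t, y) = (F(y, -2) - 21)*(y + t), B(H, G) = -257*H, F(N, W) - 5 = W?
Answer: 1/73668 ≈ 1.3574e-5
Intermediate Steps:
F(N, W) = 5 + W
r(t, y) = -18*t - 18*y (r(t, y) = ((5 - 2) - 21)*(y + t) = (3 - 21)*(t + y) = -18*(t + y) = -18*t - 18*y)
1/(r(-109, 214) + B(-294, -61)) = 1/((-18*(-109) - 18*214) - 257*(-294)) = 1/((1962 - 3852) + 75558) = 1/(-1890 + 75558) = 1/73668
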